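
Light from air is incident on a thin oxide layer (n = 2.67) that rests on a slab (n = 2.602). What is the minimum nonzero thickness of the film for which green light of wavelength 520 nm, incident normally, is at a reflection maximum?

48.7 nm

Top surface (1.0 → 2.67): reflection off a higher-index medium gives a half-wave phase shift.
Ray reflecting at the bottom interface goes from n = 2.67 toward n = 2.602: no phase shift.
The two reflections differ by half a wavelength.
With one net inversion, constructive interference in reflection requires 2 n t = (m + ½) λ.
Minimum at m = 0: t = λ / (4 n) = 520 / (4 × 2.67) = 48.7 nm.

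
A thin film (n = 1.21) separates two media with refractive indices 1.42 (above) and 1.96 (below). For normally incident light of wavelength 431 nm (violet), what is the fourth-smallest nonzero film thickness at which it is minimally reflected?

At the upper boundary (n = 1.42 to n = 1.21) the reflected ray undergoes no phase shift.
Bottom surface (1.21 → 1.96): reflection off a higher-index medium gives a half-wave phase shift.
Exactly one π shift → a net half-wave offset.
With one net inversion, destructive interference in reflection requires 2 n t = m λ.
The fourth-smallest nonzero thickness corresponds to m = 4: t = m λ / (2 n) = 4.00 × 431 / (2 × 1.21) = 712 nm.

712 nm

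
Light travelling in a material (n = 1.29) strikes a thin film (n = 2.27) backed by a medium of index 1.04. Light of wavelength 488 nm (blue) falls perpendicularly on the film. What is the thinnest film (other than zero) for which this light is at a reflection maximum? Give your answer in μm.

Top surface (1.29 → 2.27): reflection off a higher-index medium gives a half-wave phase shift.
At the lower boundary (n = 2.27 to n = 1.04) the reflected ray undergoes no phase shift.
Net: one phase inversion between the two reflected rays.
With one net inversion, constructive interference in reflection requires 2 n t = (m + ½) λ.
Minimum at m = 0: t = λ / (4 n) = 488 / (4 × 2.27) = 53.7 nm.

0.0537 μm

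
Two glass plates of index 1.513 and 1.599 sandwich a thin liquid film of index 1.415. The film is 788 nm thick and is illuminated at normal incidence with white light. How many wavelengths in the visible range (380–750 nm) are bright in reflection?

3

Ray reflecting at the top interface goes from n = 1.513 toward n = 1.415: no phase shift.
At the lower boundary (n = 1.415 to n = 1.599) the reflected ray undergoes a half-wave phase shift.
Net: one phase inversion between the two reflected rays.
For bright reflection here: 2 n t = (m + ½) λ.
λ = 2 n t / (m + ½) = 2230 / (m + ½) nm.
m=2: 892 nm (IR); m=3: 637 nm (visible); m=4: 496 nm (visible); m=5: 405 nm (visible); m=6: 343 nm (UV).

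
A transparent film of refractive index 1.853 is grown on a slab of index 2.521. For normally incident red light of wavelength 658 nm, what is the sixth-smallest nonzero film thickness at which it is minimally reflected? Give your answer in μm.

0.977 μm

Ray reflecting at the top interface goes from n = 1.0 toward n = 1.853: a half-wave phase shift.
At the lower boundary (n = 1.853 to n = 2.521) the reflected ray undergoes a half-wave phase shift.
Zero or two π shifts → no net half-wave offset.
With no net inversion, destructive interference in reflection requires 2 n t = (m + ½) λ.
The sixth-smallest nonzero thickness corresponds to m = 5: t = (m + ½) λ / (2 n) = 5.50 × 658 / (2 × 1.853) = 977 nm.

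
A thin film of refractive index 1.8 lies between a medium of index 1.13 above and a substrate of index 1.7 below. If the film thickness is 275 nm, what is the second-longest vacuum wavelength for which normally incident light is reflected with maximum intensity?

At the upper boundary (n = 1.13 to n = 1.8) the reflected ray undergoes a half-wave phase shift.
At the lower boundary (n = 1.8 to n = 1.7) the reflected ray undergoes no phase shift.
The two reflections differ by half a wavelength.
With one net inversion, constructive interference in reflection requires 2 n t = (m + ½) λ.
λ = 2 n t / (m + ½). The second-longest wavelength is m = 1: λ = 2 × 1.8 × 275 / 1.50 = 660 nm.

660 nm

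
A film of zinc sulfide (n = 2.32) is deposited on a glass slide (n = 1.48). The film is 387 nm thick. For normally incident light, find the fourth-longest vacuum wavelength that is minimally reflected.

Top surface (1.0 → 2.32): reflection off a higher-index medium gives a half-wave phase shift.
Bottom surface (2.32 → 1.48): reflection off a lower-index medium gives no phase shift.
The two reflections differ by half a wavelength.
For dark reflection here: 2 n t = m λ.
λ = 2 n t / m. The fourth-longest wavelength is m = 4: λ = 2 × 2.32 × 387 / 4.00 = 449 nm.

449 nm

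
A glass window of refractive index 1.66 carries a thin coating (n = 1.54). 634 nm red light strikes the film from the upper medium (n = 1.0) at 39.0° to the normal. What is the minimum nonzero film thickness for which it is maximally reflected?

226 nm

Top surface (1.0 → 1.54): reflection off a higher-index medium gives a half-wave phase shift.
At the lower boundary (n = 1.54 to n = 1.66) the reflected ray undergoes a half-wave phase shift.
The two reflections carry the same phase change, so no net offset.
With no net inversion, constructive interference in reflection requires 2 n t cos θ_r = m λ.
Snell's law: 1.0 sin 39.0° = 1.54 sin θ_r → sin θ_r = 0.409, cos θ_r = 0.913.
Minimum nonzero at m = 1: t = λ / (2 n cos θ_r) = 634 / (2 × 1.54 × 0.913) = 226 nm.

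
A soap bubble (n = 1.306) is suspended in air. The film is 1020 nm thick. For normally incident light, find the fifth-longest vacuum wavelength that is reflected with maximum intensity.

592 nm

Top surface (1.0 → 1.306): reflection off a higher-index medium gives a half-wave phase shift.
At the lower boundary (n = 1.306 to n = 1.0) the reflected ray undergoes no phase shift.
Exactly one π shift → a net half-wave offset.
So the condition for constructive reflection is 2 n t = (m + ½) λ.
λ = 2 n t / (m + ½). The fifth-longest wavelength is m = 4: λ = 2 × 1.306 × 1020 / 4.50 = 592 nm.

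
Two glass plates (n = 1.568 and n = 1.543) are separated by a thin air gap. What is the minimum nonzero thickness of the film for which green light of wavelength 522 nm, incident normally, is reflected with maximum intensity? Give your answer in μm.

0.131 μm

Top surface (1.568 → 1.0): reflection off a lower-index medium gives no phase shift.
At the lower boundary (n = 1.0 to n = 1.543) the reflected ray undergoes a half-wave phase shift.
Exactly one π shift → a net half-wave offset.
With one net inversion, constructive interference in reflection requires 2 n t = (m + ½) λ.
Minimum at m = 0: t = λ / (4 n) = 522 / (4 × 1.0) = 131 nm.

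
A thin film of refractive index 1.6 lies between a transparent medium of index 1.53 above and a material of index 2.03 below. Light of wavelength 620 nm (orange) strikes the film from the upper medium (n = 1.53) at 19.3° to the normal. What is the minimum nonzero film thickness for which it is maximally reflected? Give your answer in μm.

At the upper boundary (n = 1.53 to n = 1.6) the reflected ray undergoes a half-wave phase shift.
Ray reflecting at the bottom interface goes from n = 1.6 toward n = 2.03: a half-wave phase shift.
Zero or two π shifts → no net half-wave offset.
With no net inversion, constructive interference in reflection requires 2 n t cos θ_r = m λ.
Snell's law: 1.53 sin 19.3° = 1.6 sin θ_r → sin θ_r = 0.316, cos θ_r = 0.949.
Minimum nonzero at m = 1: t = λ / (2 n cos θ_r) = 620 / (2 × 1.6 × 0.949) = 204 nm.

0.204 μm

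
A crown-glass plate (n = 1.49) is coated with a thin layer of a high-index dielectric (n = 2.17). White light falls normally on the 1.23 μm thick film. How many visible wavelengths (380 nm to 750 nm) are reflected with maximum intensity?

7

Ray reflecting at the top interface goes from n = 1.0 toward n = 2.17: a half-wave phase shift.
At the lower boundary (n = 2.17 to n = 1.49) the reflected ray undergoes no phase shift.
The two reflections differ by half a wavelength.
For maximum reflection here: 2 n t = (m + ½) λ.
λ = 2 n t / (m + ½) = 5338 / (m + ½) nm.
m=6: 821 nm (IR); m=7: 712 nm (visible); m=8: 628 nm (visible); m=9: 562 nm (visible); m=10: 508 nm (visible); m=11: 464 nm (visible); m=12: 427 nm (visible); m=13: 395 nm (visible); m=14: 368 nm (UV).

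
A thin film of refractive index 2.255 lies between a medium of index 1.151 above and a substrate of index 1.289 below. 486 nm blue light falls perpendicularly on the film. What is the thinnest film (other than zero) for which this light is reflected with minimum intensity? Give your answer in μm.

0.108 μm

At the upper boundary (n = 1.151 to n = 2.255) the reflected ray undergoes a half-wave phase shift.
Bottom surface (2.255 → 1.289): reflection off a lower-index medium gives no phase shift.
Net: one phase inversion between the two reflected rays.
For weak reflection here: 2 n t = m λ.
Minimum nonzero at m = 1: t = λ / (2 n) = 486 / (2 × 2.255) = 108 nm.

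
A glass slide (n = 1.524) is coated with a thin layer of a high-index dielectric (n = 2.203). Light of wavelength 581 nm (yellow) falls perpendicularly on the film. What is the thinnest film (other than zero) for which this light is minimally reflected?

132 nm

Top surface (1.0 → 2.203): reflection off a higher-index medium gives a half-wave phase shift.
Bottom surface (2.203 → 1.524): reflection off a lower-index medium gives no phase shift.
Exactly one π shift → a net half-wave offset.
With one net inversion, destructive interference in reflection requires 2 n t = m λ.
Minimum nonzero at m = 1: t = λ / (2 n) = 581 / (2 × 2.203) = 132 nm.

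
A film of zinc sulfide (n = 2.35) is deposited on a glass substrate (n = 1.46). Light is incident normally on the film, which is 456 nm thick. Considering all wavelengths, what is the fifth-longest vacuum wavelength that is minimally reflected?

Top surface (1.0 → 2.35): reflection off a higher-index medium gives a half-wave phase shift.
Bottom surface (2.35 → 1.46): reflection off a lower-index medium gives no phase shift.
Net: one phase inversion between the two reflected rays.
For weak reflection here: 2 n t = m λ.
λ = 2 n t / m. The fifth-longest wavelength is m = 5: λ = 2 × 2.35 × 456 / 5.00 = 429 nm.

429 nm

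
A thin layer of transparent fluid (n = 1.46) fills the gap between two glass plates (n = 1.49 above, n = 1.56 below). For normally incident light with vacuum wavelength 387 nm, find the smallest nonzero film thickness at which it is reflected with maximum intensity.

66.3 nm

Top surface (1.49 → 1.46): reflection off a lower-index medium gives no phase shift.
Bottom surface (1.46 → 1.56): reflection off a higher-index medium gives a half-wave phase shift.
Exactly one π shift → a net half-wave offset.
So the condition for constructive reflection is 2 n t = (m + ½) λ.
Minimum at m = 0: t = λ / (4 n) = 387 / (4 × 1.46) = 66.3 nm.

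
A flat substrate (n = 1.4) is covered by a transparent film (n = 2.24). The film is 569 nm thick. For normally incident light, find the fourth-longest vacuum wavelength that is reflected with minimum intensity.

637 nm

Ray reflecting at the top interface goes from n = 1.0 toward n = 2.24: a half-wave phase shift.
Ray reflecting at the bottom interface goes from n = 2.24 toward n = 1.4: no phase shift.
Exactly one π shift → a net half-wave offset.
For dark reflection here: 2 n t = m λ.
λ = 2 n t / m. The fourth-longest wavelength is m = 4: λ = 2 × 2.24 × 569 / 4.00 = 637 nm.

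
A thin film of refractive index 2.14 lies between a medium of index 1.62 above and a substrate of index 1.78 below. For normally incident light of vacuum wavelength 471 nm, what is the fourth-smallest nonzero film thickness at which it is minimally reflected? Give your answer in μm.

Ray reflecting at the top interface goes from n = 1.62 toward n = 2.14: a half-wave phase shift.
At the lower boundary (n = 2.14 to n = 1.78) the reflected ray undergoes no phase shift.
Exactly one π shift → a net half-wave offset.
So the condition for destructive reflection is 2 n t = m λ.
The fourth-smallest nonzero thickness corresponds to m = 4: t = m λ / (2 n) = 4.00 × 471 / (2 × 2.14) = 440 nm.

0.440 μm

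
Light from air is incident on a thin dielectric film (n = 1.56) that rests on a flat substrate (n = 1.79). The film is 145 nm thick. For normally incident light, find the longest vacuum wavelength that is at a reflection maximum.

Top surface (1.0 → 1.56): reflection off a higher-index medium gives a half-wave phase shift.
At the lower boundary (n = 1.56 to n = 1.79) the reflected ray undergoes a half-wave phase shift.
Net: no relative phase inversion (both shifts match).
So the condition for constructive reflection is 2 n t = m λ.
λ = 2 n t / m. The longest wavelength is m = 1: λ = 2 × 1.56 × 145 / 1.00 = 452 nm.

452 nm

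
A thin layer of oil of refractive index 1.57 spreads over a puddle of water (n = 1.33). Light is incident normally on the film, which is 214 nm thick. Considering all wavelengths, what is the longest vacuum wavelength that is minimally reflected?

At the upper boundary (n = 1.0 to n = 1.57) the reflected ray undergoes a half-wave phase shift.
At the lower boundary (n = 1.57 to n = 1.33) the reflected ray undergoes no phase shift.
The two reflections differ by half a wavelength.
With one net inversion, destructive interference in reflection requires 2 n t = m λ.
λ = 2 n t / m. The longest wavelength is m = 1: λ = 2 × 1.57 × 214 / 1.00 = 672 nm.

672 nm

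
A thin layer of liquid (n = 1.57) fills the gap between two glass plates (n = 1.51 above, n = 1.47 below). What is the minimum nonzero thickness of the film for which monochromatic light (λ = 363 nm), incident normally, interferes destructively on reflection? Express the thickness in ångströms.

At the upper boundary (n = 1.51 to n = 1.57) the reflected ray undergoes a half-wave phase shift.
Bottom surface (1.57 → 1.47): reflection off a lower-index medium gives no phase shift.
Net: one phase inversion between the two reflected rays.
For weak reflection here: 2 n t = m λ.
Minimum nonzero at m = 1: t = λ / (2 n) = 363 / (2 × 1.57) = 116 nm.

1156 Å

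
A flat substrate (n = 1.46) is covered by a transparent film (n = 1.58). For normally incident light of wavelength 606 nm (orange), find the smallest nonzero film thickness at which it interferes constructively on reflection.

95.9 nm

Ray reflecting at the top interface goes from n = 1.0 toward n = 1.58: a half-wave phase shift.
Bottom surface (1.58 → 1.46): reflection off a lower-index medium gives no phase shift.
The two reflections differ by half a wavelength.
So the condition for constructive reflection is 2 n t = (m + ½) λ.
Minimum at m = 0: t = λ / (4 n) = 606 / (4 × 1.58) = 95.9 nm.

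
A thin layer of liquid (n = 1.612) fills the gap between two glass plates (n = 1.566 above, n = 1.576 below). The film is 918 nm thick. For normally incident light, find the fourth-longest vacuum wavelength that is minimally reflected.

740 nm

Ray reflecting at the top interface goes from n = 1.566 toward n = 1.612: a half-wave phase shift.
Bottom surface (1.612 → 1.576): reflection off a lower-index medium gives no phase shift.
Exactly one π shift → a net half-wave offset.
For minimum reflection here: 2 n t = m λ.
λ = 2 n t / m. The fourth-longest wavelength is m = 4: λ = 2 × 1.612 × 918 / 4.00 = 740 nm.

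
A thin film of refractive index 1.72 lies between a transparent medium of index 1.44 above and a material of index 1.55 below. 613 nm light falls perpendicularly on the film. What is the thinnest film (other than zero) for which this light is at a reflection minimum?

178 nm

At the upper boundary (n = 1.44 to n = 1.72) the reflected ray undergoes a half-wave phase shift.
Bottom surface (1.72 → 1.55): reflection off a lower-index medium gives no phase shift.
Exactly one π shift → a net half-wave offset.
With one net inversion, destructive interference in reflection requires 2 n t = m λ.
Minimum nonzero at m = 1: t = λ / (2 n) = 613 / (2 × 1.72) = 178 nm.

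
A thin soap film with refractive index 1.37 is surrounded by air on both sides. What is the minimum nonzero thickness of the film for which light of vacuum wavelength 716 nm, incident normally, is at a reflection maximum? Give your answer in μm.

Ray reflecting at the top interface goes from n = 1.0 toward n = 1.37: a half-wave phase shift.
Bottom surface (1.37 → 1.0): reflection off a lower-index medium gives no phase shift.
Net: one phase inversion between the two reflected rays.
So the condition for constructive reflection is 2 n t = (m + ½) λ.
Minimum at m = 0: t = λ / (4 n) = 716 / (4 × 1.37) = 131 nm.

0.131 μm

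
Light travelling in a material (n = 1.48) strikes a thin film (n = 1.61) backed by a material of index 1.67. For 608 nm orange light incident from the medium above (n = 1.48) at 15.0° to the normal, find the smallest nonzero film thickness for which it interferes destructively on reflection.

Ray reflecting at the top interface goes from n = 1.48 toward n = 1.61: a half-wave phase shift.
At the lower boundary (n = 1.61 to n = 1.67) the reflected ray undergoes a half-wave phase shift.
The two reflections carry the same phase change, so no net offset.
So the condition for destructive reflection is 2 n t cos θ_r = (m + ½) λ.
Snell's law: 1.48 sin 15.0° = 1.61 sin θ_r → sin θ_r = 0.238, cos θ_r = 0.971.
Minimum at m = 0: t = λ / (4 n cos θ_r) = 608 / (4 × 1.61 × 0.971) = 97.2 nm.

97.2 nm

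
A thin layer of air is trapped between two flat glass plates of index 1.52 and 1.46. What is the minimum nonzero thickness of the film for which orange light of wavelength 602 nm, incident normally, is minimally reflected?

Top surface (1.52 → 1.0): reflection off a lower-index medium gives no phase shift.
At the lower boundary (n = 1.0 to n = 1.46) the reflected ray undergoes a half-wave phase shift.
The two reflections differ by half a wavelength.
For dark reflection here: 2 n t = m λ.
Minimum nonzero at m = 1: t = λ / (2 n) = 602 / (2 × 1.0) = 301 nm.

301 nm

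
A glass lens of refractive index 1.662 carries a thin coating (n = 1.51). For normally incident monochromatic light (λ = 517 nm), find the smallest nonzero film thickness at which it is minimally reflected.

At the upper boundary (n = 1.0 to n = 1.51) the reflected ray undergoes a half-wave phase shift.
At the lower boundary (n = 1.51 to n = 1.662) the reflected ray undergoes a half-wave phase shift.
The two reflections carry the same phase change, so no net offset.
With no net inversion, destructive interference in reflection requires 2 n t = (m + ½) λ.
Minimum at m = 0: t = λ / (4 n) = 517 / (4 × 1.51) = 85.6 nm.

85.6 nm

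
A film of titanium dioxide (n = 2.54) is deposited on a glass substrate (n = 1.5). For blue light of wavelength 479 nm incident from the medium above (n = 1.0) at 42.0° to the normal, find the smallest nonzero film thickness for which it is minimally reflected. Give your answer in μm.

At the upper boundary (n = 1.0 to n = 2.54) the reflected ray undergoes a half-wave phase shift.
Ray reflecting at the bottom interface goes from n = 2.54 toward n = 1.5: no phase shift.
Net: one phase inversion between the two reflected rays.
With one net inversion, destructive interference in reflection requires 2 n t cos θ_r = m λ.
Snell's law: 1.0 sin 42.0° = 2.54 sin θ_r → sin θ_r = 0.263, cos θ_r = 0.965.
Minimum nonzero at m = 1: t = λ / (2 n cos θ_r) = 479 / (2 × 2.54 × 0.965) = 97.7 nm.

0.0977 μm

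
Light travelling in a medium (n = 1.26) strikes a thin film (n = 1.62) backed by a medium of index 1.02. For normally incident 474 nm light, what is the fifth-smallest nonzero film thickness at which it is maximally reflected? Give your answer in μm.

0.658 μm

Top surface (1.26 → 1.62): reflection off a higher-index medium gives a half-wave phase shift.
Bottom surface (1.62 → 1.02): reflection off a lower-index medium gives no phase shift.
Exactly one π shift → a net half-wave offset.
With one net inversion, constructive interference in reflection requires 2 n t = (m + ½) λ.
The fifth-smallest nonzero thickness corresponds to m = 4: t = (m + ½) λ / (2 n) = 4.50 × 474 / (2 × 1.62) = 658 nm.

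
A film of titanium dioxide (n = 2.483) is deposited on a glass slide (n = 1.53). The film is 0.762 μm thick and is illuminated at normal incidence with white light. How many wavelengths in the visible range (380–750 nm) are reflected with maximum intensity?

5

At the upper boundary (n = 1.0 to n = 2.483) the reflected ray undergoes a half-wave phase shift.
Ray reflecting at the bottom interface goes from n = 2.483 toward n = 1.53: no phase shift.
Exactly one π shift → a net half-wave offset.
For bright reflection here: 2 n t = (m + ½) λ.
λ = 2 n t / (m + ½) = 3784 / (m + ½) nm.
m=4: 841 nm (IR); m=5: 688 nm (visible); m=6: 582 nm (visible); m=7: 505 nm (visible); m=8: 445 nm (visible); m=9: 398 nm (visible); m=10: 360 nm (UV).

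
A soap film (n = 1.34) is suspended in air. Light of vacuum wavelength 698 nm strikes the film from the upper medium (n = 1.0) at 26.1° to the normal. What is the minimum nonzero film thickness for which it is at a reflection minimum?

276 nm

Ray reflecting at the top interface goes from n = 1.0 toward n = 1.34: a half-wave phase shift.
Bottom surface (1.34 → 1.0): reflection off a lower-index medium gives no phase shift.
The two reflections differ by half a wavelength.
For dark reflection here: 2 n t cos θ_r = m λ.
Snell's law: 1.0 sin 26.1° = 1.34 sin θ_r → sin θ_r = 0.328, cos θ_r = 0.945.
Minimum nonzero at m = 1: t = λ / (2 n cos θ_r) = 698 / (2 × 1.34 × 0.945) = 276 nm.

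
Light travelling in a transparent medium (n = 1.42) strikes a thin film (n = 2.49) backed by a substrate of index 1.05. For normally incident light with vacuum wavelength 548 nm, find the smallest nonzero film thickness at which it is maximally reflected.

Ray reflecting at the top interface goes from n = 1.42 toward n = 2.49: a half-wave phase shift.
Ray reflecting at the bottom interface goes from n = 2.49 toward n = 1.05: no phase shift.
Net: one phase inversion between the two reflected rays.
So the condition for constructive reflection is 2 n t = (m + ½) λ.
Minimum at m = 0: t = λ / (4 n) = 548 / (4 × 2.49) = 55.0 nm.

55.0 nm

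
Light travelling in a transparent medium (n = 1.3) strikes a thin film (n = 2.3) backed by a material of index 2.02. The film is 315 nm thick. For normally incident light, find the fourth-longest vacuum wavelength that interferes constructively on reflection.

At the upper boundary (n = 1.3 to n = 2.3) the reflected ray undergoes a half-wave phase shift.
Ray reflecting at the bottom interface goes from n = 2.3 toward n = 2.02: no phase shift.
Net: one phase inversion between the two reflected rays.
With one net inversion, constructive interference in reflection requires 2 n t = (m + ½) λ.
λ = 2 n t / (m + ½). The fourth-longest wavelength is m = 3: λ = 2 × 2.3 × 315 / 3.50 = 414 nm.

414 nm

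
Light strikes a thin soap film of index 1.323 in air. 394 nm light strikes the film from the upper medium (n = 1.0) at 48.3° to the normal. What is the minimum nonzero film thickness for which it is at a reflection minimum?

Top surface (1.0 → 1.323): reflection off a higher-index medium gives a half-wave phase shift.
Bottom surface (1.323 → 1.0): reflection off a lower-index medium gives no phase shift.
The two reflections differ by half a wavelength.
With one net inversion, destructive interference in reflection requires 2 n t cos θ_r = m λ.
Snell's law: 1.0 sin 48.3° = 1.323 sin θ_r → sin θ_r = 0.564, cos θ_r = 0.826.
Minimum nonzero at m = 1: t = λ / (2 n cos θ_r) = 394 / (2 × 1.323 × 0.826) = 180 nm.

180 nm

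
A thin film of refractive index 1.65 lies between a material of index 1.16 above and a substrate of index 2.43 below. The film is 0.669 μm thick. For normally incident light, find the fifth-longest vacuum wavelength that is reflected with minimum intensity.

Ray reflecting at the top interface goes from n = 1.16 toward n = 1.65: a half-wave phase shift.
Ray reflecting at the bottom interface goes from n = 1.65 toward n = 2.43: a half-wave phase shift.
Zero or two π shifts → no net half-wave offset.
So the condition for destructive reflection is 2 n t = (m + ½) λ.
λ = 2 n t / (m + ½). The fifth-longest wavelength is m = 4: λ = 2 × 1.65 × 669 / 4.50 = 491 nm.

491 nm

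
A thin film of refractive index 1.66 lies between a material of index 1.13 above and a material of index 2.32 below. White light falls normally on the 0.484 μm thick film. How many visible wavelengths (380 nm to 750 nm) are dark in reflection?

2

Ray reflecting at the top interface goes from n = 1.13 toward n = 1.66: a half-wave phase shift.
Bottom surface (1.66 → 2.32): reflection off a higher-index medium gives a half-wave phase shift.
The two reflections carry the same phase change, so no net offset.
With no net inversion, destructive interference in reflection requires 2 n t = (m + ½) λ.
λ = 2 n t / (m + ½) = 1607 / (m + ½) nm.
m=1: 1071 nm (IR); m=2: 643 nm (visible); m=3: 459 nm (visible); m=4: 357 nm (UV).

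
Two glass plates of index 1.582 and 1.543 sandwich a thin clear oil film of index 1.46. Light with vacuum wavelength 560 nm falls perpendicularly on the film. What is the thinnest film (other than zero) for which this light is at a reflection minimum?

Top surface (1.582 → 1.46): reflection off a lower-index medium gives no phase shift.
Ray reflecting at the bottom interface goes from n = 1.46 toward n = 1.543: a half-wave phase shift.
Exactly one π shift → a net half-wave offset.
For dark reflection here: 2 n t = m λ.
Minimum nonzero at m = 1: t = λ / (2 n) = 560 / (2 × 1.46) = 192 nm.

192 nm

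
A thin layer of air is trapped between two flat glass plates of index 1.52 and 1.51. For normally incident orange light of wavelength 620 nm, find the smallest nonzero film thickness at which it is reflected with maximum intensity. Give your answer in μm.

Top surface (1.52 → 1.0): reflection off a lower-index medium gives no phase shift.
At the lower boundary (n = 1.0 to n = 1.51) the reflected ray undergoes a half-wave phase shift.
Exactly one π shift → a net half-wave offset.
With one net inversion, constructive interference in reflection requires 2 n t = (m + ½) λ.
Minimum at m = 0: t = λ / (4 n) = 620 / (4 × 1.0) = 155 nm.

0.155 μm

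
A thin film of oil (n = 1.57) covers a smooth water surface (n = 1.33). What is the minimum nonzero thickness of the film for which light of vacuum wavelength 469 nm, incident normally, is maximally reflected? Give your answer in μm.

0.0747 μm

At the upper boundary (n = 1.0 to n = 1.57) the reflected ray undergoes a half-wave phase shift.
Bottom surface (1.57 → 1.33): reflection off a lower-index medium gives no phase shift.
The two reflections differ by half a wavelength.
For maximum reflection here: 2 n t = (m + ½) λ.
Minimum at m = 0: t = λ / (4 n) = 469 / (4 × 1.57) = 74.7 nm.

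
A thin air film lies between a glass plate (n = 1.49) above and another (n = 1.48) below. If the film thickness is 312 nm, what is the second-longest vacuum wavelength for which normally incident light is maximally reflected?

416 nm

Top surface (1.49 → 1.0): reflection off a lower-index medium gives no phase shift.
Bottom surface (1.0 → 1.48): reflection off a higher-index medium gives a half-wave phase shift.
Net: one phase inversion between the two reflected rays.
For strong reflection here: 2 n t = (m + ½) λ.
λ = 2 n t / (m + ½). The second-longest wavelength is m = 1: λ = 2 × 1.0 × 312 / 1.50 = 416 nm.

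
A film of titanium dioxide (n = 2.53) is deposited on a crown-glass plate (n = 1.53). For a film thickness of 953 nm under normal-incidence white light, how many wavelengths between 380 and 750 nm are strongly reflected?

At the upper boundary (n = 1.0 to n = 2.53) the reflected ray undergoes a half-wave phase shift.
Bottom surface (2.53 → 1.53): reflection off a lower-index medium gives no phase shift.
The two reflections differ by half a wavelength.
With one net inversion, constructive interference in reflection requires 2 n t = (m + ½) λ.
λ = 2 n t / (m + ½) = 4822 / (m + ½) nm.
m=5: 877 nm (IR); m=6: 742 nm (visible); m=7: 643 nm (visible); m=8: 567 nm (visible); m=9: 508 nm (visible); m=10: 459 nm (visible); m=11: 419 nm (visible); m=12: 386 nm (visible); m=13: 357 nm (UV).

7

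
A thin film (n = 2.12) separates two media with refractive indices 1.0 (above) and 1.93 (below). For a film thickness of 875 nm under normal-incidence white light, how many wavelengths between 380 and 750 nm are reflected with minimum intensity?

5

At the upper boundary (n = 1.0 to n = 2.12) the reflected ray undergoes a half-wave phase shift.
Bottom surface (2.12 → 1.93): reflection off a lower-index medium gives no phase shift.
The two reflections differ by half a wavelength.
For dark reflection here: 2 n t = m λ.
λ = 2 n t / m = 3710 / m nm.
m=4: 928 nm (IR); m=5: 742 nm (visible); m=6: 618 nm (visible); m=7: 530 nm (visible); m=8: 464 nm (visible); m=9: 412 nm (visible); m=10: 371 nm (UV).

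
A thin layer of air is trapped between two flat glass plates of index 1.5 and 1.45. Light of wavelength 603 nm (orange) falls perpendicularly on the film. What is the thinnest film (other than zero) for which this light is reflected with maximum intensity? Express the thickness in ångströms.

1508 Å

Top surface (1.5 → 1.0): reflection off a lower-index medium gives no phase shift.
Ray reflecting at the bottom interface goes from n = 1.0 toward n = 1.45: a half-wave phase shift.
Net: one phase inversion between the two reflected rays.
So the condition for constructive reflection is 2 n t = (m + ½) λ.
Minimum at m = 0: t = λ / (4 n) = 603 / (4 × 1.0) = 151 nm.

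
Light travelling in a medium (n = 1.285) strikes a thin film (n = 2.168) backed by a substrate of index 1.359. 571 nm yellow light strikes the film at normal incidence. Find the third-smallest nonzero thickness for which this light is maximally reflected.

329 nm

Ray reflecting at the top interface goes from n = 1.285 toward n = 2.168: a half-wave phase shift.
At the lower boundary (n = 2.168 to n = 1.359) the reflected ray undergoes no phase shift.
Exactly one π shift → a net half-wave offset.
With one net inversion, constructive interference in reflection requires 2 n t = (m + ½) λ.
The third-smallest nonzero thickness corresponds to m = 2: t = (m + ½) λ / (2 n) = 2.50 × 571 / (2 × 2.168) = 329 nm.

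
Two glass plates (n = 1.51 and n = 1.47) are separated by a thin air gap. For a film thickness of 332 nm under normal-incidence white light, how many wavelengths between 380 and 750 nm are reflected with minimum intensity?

1

Top surface (1.51 → 1.0): reflection off a lower-index medium gives no phase shift.
At the lower boundary (n = 1.0 to n = 1.47) the reflected ray undergoes a half-wave phase shift.
The two reflections differ by half a wavelength.
So the condition for destructive reflection is 2 n t = m λ.
λ = 2 n t / m = 664 / m nm.
m=1: 664 nm (visible); m=2: 332 nm (UV).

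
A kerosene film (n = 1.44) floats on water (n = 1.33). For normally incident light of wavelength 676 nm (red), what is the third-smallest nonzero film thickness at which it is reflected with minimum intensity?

Ray reflecting at the top interface goes from n = 1.0 toward n = 1.44: a half-wave phase shift.
Ray reflecting at the bottom interface goes from n = 1.44 toward n = 1.33: no phase shift.
Net: one phase inversion between the two reflected rays.
With one net inversion, destructive interference in reflection requires 2 n t = m λ.
The third-smallest nonzero thickness corresponds to m = 3: t = m λ / (2 n) = 3.00 × 676 / (2 × 1.44) = 704 nm.

704 nm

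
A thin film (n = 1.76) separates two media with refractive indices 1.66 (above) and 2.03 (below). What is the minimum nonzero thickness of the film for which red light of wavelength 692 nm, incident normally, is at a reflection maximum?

Top surface (1.66 → 1.76): reflection off a higher-index medium gives a half-wave phase shift.
Ray reflecting at the bottom interface goes from n = 1.76 toward n = 2.03: a half-wave phase shift.
Zero or two π shifts → no net half-wave offset.
With no net inversion, constructive interference in reflection requires 2 n t = m λ.
Minimum nonzero at m = 1: t = λ / (2 n) = 692 / (2 × 1.76) = 197 nm.

197 nm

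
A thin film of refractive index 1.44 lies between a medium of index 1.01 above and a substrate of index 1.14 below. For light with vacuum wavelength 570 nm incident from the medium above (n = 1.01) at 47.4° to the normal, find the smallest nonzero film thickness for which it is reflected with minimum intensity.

Top surface (1.01 → 1.44): reflection off a higher-index medium gives a half-wave phase shift.
Ray reflecting at the bottom interface goes from n = 1.44 toward n = 1.14: no phase shift.
The two reflections differ by half a wavelength.
With one net inversion, destructive interference in reflection requires 2 n t cos θ_r = m λ.
Snell's law: 1.01 sin 47.4° = 1.44 sin θ_r → sin θ_r = 0.516, cos θ_r = 0.856.
Minimum nonzero at m = 1: t = λ / (2 n cos θ_r) = 570 / (2 × 1.44 × 0.856) = 231 nm.

231 nm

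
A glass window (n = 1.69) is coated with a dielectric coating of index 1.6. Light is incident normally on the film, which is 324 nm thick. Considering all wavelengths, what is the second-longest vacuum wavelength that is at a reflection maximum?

At the upper boundary (n = 1.0 to n = 1.6) the reflected ray undergoes a half-wave phase shift.
Bottom surface (1.6 → 1.69): reflection off a higher-index medium gives a half-wave phase shift.
Net: no relative phase inversion (both shifts match).
So the condition for constructive reflection is 2 n t = m λ.
λ = 2 n t / m. The second-longest wavelength is m = 2: λ = 2 × 1.6 × 324 / 2.00 = 518 nm.

518 nm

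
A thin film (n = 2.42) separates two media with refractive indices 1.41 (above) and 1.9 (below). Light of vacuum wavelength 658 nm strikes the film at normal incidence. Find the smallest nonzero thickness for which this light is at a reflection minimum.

Top surface (1.41 → 2.42): reflection off a higher-index medium gives a half-wave phase shift.
Ray reflecting at the bottom interface goes from n = 2.42 toward n = 1.9: no phase shift.
Exactly one π shift → a net half-wave offset.
So the condition for destructive reflection is 2 n t = m λ.
The smallest nonzero thickness corresponds to m = 1: t = m λ / (2 n) = 1.00 × 658 / (2 × 2.42) = 136 nm.

136 nm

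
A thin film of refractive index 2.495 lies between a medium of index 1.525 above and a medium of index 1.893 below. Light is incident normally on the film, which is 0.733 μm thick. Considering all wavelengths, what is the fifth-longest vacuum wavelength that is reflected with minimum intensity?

Top surface (1.525 → 2.495): reflection off a higher-index medium gives a half-wave phase shift.
At the lower boundary (n = 2.495 to n = 1.893) the reflected ray undergoes no phase shift.
Net: one phase inversion between the two reflected rays.
For minimum reflection here: 2 n t = m λ.
λ = 2 n t / m. The fifth-longest wavelength is m = 5: λ = 2 × 2.495 × 733 / 5.00 = 732 nm.

732 nm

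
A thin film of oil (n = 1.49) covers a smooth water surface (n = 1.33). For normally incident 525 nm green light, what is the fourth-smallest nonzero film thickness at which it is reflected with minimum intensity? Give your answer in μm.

At the upper boundary (n = 1.0 to n = 1.49) the reflected ray undergoes a half-wave phase shift.
Bottom surface (1.49 → 1.33): reflection off a lower-index medium gives no phase shift.
Exactly one π shift → a net half-wave offset.
With one net inversion, destructive interference in reflection requires 2 n t = m λ.
The fourth-smallest nonzero thickness corresponds to m = 4: t = m λ / (2 n) = 4.00 × 525 / (2 × 1.49) = 705 nm.

0.705 μm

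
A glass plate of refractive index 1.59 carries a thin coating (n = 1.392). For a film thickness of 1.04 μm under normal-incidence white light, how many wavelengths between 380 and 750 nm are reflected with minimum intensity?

4

Ray reflecting at the top interface goes from n = 1.0 toward n = 1.392: a half-wave phase shift.
Ray reflecting at the bottom interface goes from n = 1.392 toward n = 1.59: a half-wave phase shift.
The two reflections carry the same phase change, so no net offset.
So the condition for destructive reflection is 2 n t = (m + ½) λ.
λ = 2 n t / (m + ½) = 2895 / (m + ½) nm.
m=3: 827 nm (IR); m=4: 643 nm (visible); m=5: 526 nm (visible); m=6: 445 nm (visible); m=7: 386 nm (visible); m=8: 341 nm (UV).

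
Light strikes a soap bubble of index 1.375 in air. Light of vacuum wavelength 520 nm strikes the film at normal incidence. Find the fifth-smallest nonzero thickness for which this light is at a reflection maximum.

Ray reflecting at the top interface goes from n = 1.0 toward n = 1.375: a half-wave phase shift.
At the lower boundary (n = 1.375 to n = 1.0) the reflected ray undergoes no phase shift.
Exactly one π shift → a net half-wave offset.
So the condition for constructive reflection is 2 n t = (m + ½) λ.
The fifth-smallest nonzero thickness corresponds to m = 4: t = (m + ½) λ / (2 n) = 4.50 × 520 / (2 × 1.375) = 851 nm.

851 nm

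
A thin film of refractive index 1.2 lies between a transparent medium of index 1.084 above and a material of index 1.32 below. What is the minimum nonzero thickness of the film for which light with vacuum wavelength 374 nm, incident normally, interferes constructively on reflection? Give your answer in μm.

At the upper boundary (n = 1.084 to n = 1.2) the reflected ray undergoes a half-wave phase shift.
At the lower boundary (n = 1.2 to n = 1.32) the reflected ray undergoes a half-wave phase shift.
Zero or two π shifts → no net half-wave offset.
With no net inversion, constructive interference in reflection requires 2 n t = m λ.
Minimum nonzero at m = 1: t = λ / (2 n) = 374 / (2 × 1.2) = 156 nm.

0.156 μm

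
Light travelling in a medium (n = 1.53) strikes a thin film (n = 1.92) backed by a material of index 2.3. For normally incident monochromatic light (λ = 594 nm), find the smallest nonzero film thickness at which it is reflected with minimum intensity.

77.3 nm

Ray reflecting at the top interface goes from n = 1.53 toward n = 1.92: a half-wave phase shift.
At the lower boundary (n = 1.92 to n = 2.3) the reflected ray undergoes a half-wave phase shift.
Net: no relative phase inversion (both shifts match).
With no net inversion, destructive interference in reflection requires 2 n t = (m + ½) λ.
Minimum at m = 0: t = λ / (4 n) = 594 / (4 × 1.92) = 77.3 nm.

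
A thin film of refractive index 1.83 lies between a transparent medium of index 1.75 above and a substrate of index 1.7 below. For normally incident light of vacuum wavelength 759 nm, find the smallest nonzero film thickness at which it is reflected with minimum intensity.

207 nm

Top surface (1.75 → 1.83): reflection off a higher-index medium gives a half-wave phase shift.
At the lower boundary (n = 1.83 to n = 1.7) the reflected ray undergoes no phase shift.
Net: one phase inversion between the two reflected rays.
With one net inversion, destructive interference in reflection requires 2 n t = m λ.
Minimum nonzero at m = 1: t = λ / (2 n) = 759 / (2 × 1.83) = 207 nm.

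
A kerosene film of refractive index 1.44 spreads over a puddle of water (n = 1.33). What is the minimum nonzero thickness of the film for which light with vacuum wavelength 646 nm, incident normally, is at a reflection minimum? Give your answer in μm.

At the upper boundary (n = 1.0 to n = 1.44) the reflected ray undergoes a half-wave phase shift.
Bottom surface (1.44 → 1.33): reflection off a lower-index medium gives no phase shift.
The two reflections differ by half a wavelength.
So the condition for destructive reflection is 2 n t = m λ.
Minimum nonzero at m = 1: t = λ / (2 n) = 646 / (2 × 1.44) = 224 nm.

0.224 μm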